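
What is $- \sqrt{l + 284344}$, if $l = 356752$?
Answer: $- 2 \sqrt{160274} \approx -800.68$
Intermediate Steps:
$- \sqrt{l + 284344} = - \sqrt{356752 + 284344} = - \sqrt{641096} = - 2 \sqrt{160274}$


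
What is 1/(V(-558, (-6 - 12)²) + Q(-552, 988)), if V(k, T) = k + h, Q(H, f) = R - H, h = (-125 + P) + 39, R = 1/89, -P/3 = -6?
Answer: -89/6585 ≈ -0.013516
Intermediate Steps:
P = 18 (P = -3*(-6) = 18)
R = 1/89 ≈ 0.011236
h = -68 (h = (-125 + 18) + 39 = -107 + 39 = -68)
Q(H, f) = 1/89 - H
V(k, T) = -68 + k (V(k, T) = k - 68 = -68 + k)
1/(V(-558, (-6 - 12)²) + Q(-552, 988)) = 1/((-68 - 558) + (1/89 - 1*(-552))) = 1/(-626 + (1/89 + 552)) = 1/(-626 + 49129/89) = 1/(-6585/89) = -89/6585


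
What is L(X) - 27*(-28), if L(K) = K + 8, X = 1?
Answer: 765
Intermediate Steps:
L(K) = 8 + K
L(X) - 27*(-28) = (8 + 1) - 27*(-28) = 9 + 756 = 765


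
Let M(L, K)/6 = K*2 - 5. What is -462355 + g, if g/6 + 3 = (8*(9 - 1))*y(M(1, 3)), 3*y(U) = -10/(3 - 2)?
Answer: -463653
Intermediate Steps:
M(L, K) = -30 + 12*K (M(L, K) = 6*(K*2 - 5) = 6*(2*K - 5) = 6*(-5 + 2*K) = -30 + 12*K)
y(U) = -10/3 (y(U) = (-10/(3 - 2))/3 = (-10/1)/3 = (1*(-10))/3 = (⅓)*(-10) = -10/3)
g = -1298 (g = -18 + 6*((8*(9 - 1))*(-10/3)) = -18 + 6*((8*8)*(-10/3)) = -18 + 6*(64*(-10/3)) = -18 + 6*(-640/3) = -18 - 1280 = -1298)
-462355 + g = -462355 - 1298 = -463653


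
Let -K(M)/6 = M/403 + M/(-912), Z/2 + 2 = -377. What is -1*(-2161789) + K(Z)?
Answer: 66211466403/30628 ≈ 2.1618e+6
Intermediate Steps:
Z = -758 (Z = -4 + 2*(-377) = -4 - 754 = -758)
K(M) = -509*M/61256 (K(M) = -6*(M/403 + M/(-912)) = -6*(M*(1/403) + M*(-1/912)) = -6*(M/403 - M/912) = -509*M/61256)
-1*(-2161789) + K(Z) = -1*(-2161789) - 509/61256*(-758) = 2161789 + 192911/30628 = 66211466403/30628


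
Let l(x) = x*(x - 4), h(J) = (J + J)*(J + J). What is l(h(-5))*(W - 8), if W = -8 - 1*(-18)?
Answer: 19200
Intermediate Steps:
h(J) = 4*J² (h(J) = (2*J)*(2*J) = 4*J²)
W = 10 (W = -8 + 18 = 10)
l(x) = x*(-4 + x)
l(h(-5))*(W - 8) = ((4*(-5)²)*(-4 + 4*(-5)²))*(10 - 8) = ((4*25)*(-4 + 4*25))*2 = (100*(-4 + 100))*2 = (100*96)*2 = 9600*2 = 19200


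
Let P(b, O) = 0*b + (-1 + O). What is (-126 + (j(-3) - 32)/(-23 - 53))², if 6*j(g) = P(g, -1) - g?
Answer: 3279280225/207936 ≈ 15771.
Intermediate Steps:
P(b, O) = -1 + O (P(b, O) = 0 + (-1 + O) = -1 + O)
j(g) = -⅓ - g/6 (j(g) = ((-1 - 1) - g)/6 = (-2 - g)/6 = -⅓ - g/6)
(-126 + (j(-3) - 32)/(-23 - 53))² = (-126 + ((-⅓ - ⅙*(-3)) - 32)/(-23 - 53))² = (-126 + ((-⅓ + ½) - 32)/(-76))² = (-126 + (⅙ - 32)*(-1/76))² = (-126 - 191/6*(-1/76))² = (-126 + 191/456)² = (-57265/456)² = 3279280225/207936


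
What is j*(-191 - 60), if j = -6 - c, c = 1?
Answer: 1757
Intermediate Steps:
j = -7 (j = -6 - 1*1 = -6 - 1 = -7)
j*(-191 - 60) = -7*(-191 - 60) = -7*(-251) = 1757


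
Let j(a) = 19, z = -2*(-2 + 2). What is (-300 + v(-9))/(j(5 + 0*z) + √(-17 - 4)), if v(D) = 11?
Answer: -5491/382 + 289*I*√21/382 ≈ -14.374 + 3.4669*I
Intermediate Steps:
z = 0 (z = -2*0 = 0)
(-300 + v(-9))/(j(5 + 0*z) + √(-17 - 4)) = (-300 + 11)/(19 + √(-17 - 4)) = -289/(19 + √(-21)) = -289/(19 + I*√21)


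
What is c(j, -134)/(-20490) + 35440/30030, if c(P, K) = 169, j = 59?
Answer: 8012117/6836830 ≈ 1.1719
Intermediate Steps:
c(j, -134)/(-20490) + 35440/30030 = 169/(-20490) + 35440/30030 = 169*(-1/20490) + 35440*(1/30030) = -169/20490 + 3544/3003 = 8012117/6836830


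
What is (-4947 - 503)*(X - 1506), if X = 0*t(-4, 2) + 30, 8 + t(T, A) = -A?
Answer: 8044200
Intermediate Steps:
t(T, A) = -8 - A
X = 30 (X = 0*(-8 - 1*2) + 30 = 0*(-8 - 2) + 30 = 0*(-10) + 30 = 0 + 30 = 30)
(-4947 - 503)*(X - 1506) = (-4947 - 503)*(30 - 1506) = -5450*(-1476) = 8044200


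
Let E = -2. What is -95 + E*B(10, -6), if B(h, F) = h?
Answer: -115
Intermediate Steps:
-95 + E*B(10, -6) = -95 - 2*10 = -95 - 20 = -115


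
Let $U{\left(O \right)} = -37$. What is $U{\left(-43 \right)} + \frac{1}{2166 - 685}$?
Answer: $- \frac{54796}{1481} \approx -36.999$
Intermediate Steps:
$U{\left(-43 \right)} + \frac{1}{2166 - 685} = -37 + \frac{1}{2166 - 685} = -37 + \frac{1}{1481} = - \frac{54796}{1481}$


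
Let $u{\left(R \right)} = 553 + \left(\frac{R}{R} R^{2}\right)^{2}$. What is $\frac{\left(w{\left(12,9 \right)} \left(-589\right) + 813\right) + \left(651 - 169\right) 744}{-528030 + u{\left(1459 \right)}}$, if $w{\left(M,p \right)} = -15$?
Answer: $\frac{92064}{1132820568071} \approx 8.127 \cdot 10^{-8}$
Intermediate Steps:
$u{\left(R \right)} = 553 + R^{4}$ ($u{\left(R \right)} = 553 + \left(1 R^{2}\right)^{2} = 553 + \left(R^{2}\right)^{2} = 553 + R^{4}$)
$\frac{\left(w{\left(12,9 \right)} \left(-589\right) + 813\right) + \left(651 - 169\right) 744}{-528030 + u{\left(1459 \right)}} = \frac{\left(\left(-15\right) \left(-589\right) + 813\right) + \left(651 - 169\right) 744}{-528030 + \left(553 + 1459^{4}\right)} = \frac{\left(8835 + 813\right) + 482 \cdot 744}{-528030 + \left(553 + 4531282799761\right)} = \frac{9648 + 358608}{-528030 + 4531282800314} = \frac{368256}{4531282272284} = 368256 \cdot \frac{1}{4531282272284} = \frac{92064}{1132820568071}$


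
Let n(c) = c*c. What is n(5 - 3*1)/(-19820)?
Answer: -1/4955 ≈ -0.00020182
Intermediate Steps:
n(c) = c²
n(5 - 3*1)/(-19820) = (5 - 3*1)²/(-19820) = (5 - 3)²*(-1/19820) = 2²*(-1/19820) = 4*(-1/19820) = -1/4955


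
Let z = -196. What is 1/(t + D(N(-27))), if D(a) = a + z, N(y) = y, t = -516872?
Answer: -1/517095 ≈ -1.9339e-6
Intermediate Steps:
D(a) = -196 + a (D(a) = a - 196 = -196 + a)
1/(t + D(N(-27))) = 1/(-516872 + (-196 - 27)) = 1/(-516872 - 223) = 1/(-517095) = -1/517095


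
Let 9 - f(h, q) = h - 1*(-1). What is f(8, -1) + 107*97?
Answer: 10379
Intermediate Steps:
f(h, q) = 8 - h (f(h, q) = 9 - (h - 1*(-1)) = 9 - (h + 1) = 9 - (1 + h) = 9 + (-1 - h) = 8 - h)
f(8, -1) + 107*97 = (8 - 1*8) + 107*97 = (8 - 8) + 10379 = 0 + 10379 = 10379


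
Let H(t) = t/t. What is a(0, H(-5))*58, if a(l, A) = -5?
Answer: -290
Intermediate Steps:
H(t) = 1
a(0, H(-5))*58 = -5*58 = -290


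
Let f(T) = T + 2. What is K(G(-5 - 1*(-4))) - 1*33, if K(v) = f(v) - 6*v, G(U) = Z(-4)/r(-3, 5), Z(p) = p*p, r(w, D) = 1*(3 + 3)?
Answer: -133/3 ≈ -44.333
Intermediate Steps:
r(w, D) = 6 (r(w, D) = 1*6 = 6)
Z(p) = p²
f(T) = 2 + T
G(U) = 8/3 (G(U) = (-4)²/6 = 16*(⅙) = 8/3)
K(v) = 2 - 5*v (K(v) = (2 + v) - 6*v = 2 - 5*v)
K(G(-5 - 1*(-4))) - 1*33 = (2 - 5*8/3) - 1*33 = (2 - 40/3) - 33 = -34/3 - 33 = -133/3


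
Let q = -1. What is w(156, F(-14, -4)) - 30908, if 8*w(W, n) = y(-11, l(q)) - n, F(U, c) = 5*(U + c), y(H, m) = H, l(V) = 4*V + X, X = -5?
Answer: -247185/8 ≈ -30898.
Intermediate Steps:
l(V) = -5 + 4*V (l(V) = 4*V - 5 = -5 + 4*V)
F(U, c) = 5*U + 5*c
w(W, n) = -11/8 - n/8 (w(W, n) = (-11 - n)/8 = -11/8 - n/8)
w(156, F(-14, -4)) - 30908 = (-11/8 - (5*(-14) + 5*(-4))/8) - 30908 = (-11/8 - (-70 - 20)/8) - 30908 = (-11/8 - ⅛*(-90)) - 30908 = (-11/8 + 45/4) - 30908 = 79/8 - 30908 = -247185/8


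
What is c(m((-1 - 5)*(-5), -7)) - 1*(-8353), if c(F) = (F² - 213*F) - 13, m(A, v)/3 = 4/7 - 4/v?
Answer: 373452/49 ≈ 7621.5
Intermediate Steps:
m(A, v) = 12/7 - 12/v (m(A, v) = 3*(4/7 - 4/v) = 12/7 - 12/v)
c(F) = -13 + F² - 213*F
c(m((-1 - 5)*(-5), -7)) - 1*(-8353) = (-13 + (12/7 - 12/(-7))² - 213*(12/7 - 12/(-7))) - 1*(-8353) = (-13 + (12/7 - 12*(-⅐))² - 213*(12/7 - 12*(-⅐))) + 8353 = (-13 + (12/7 + 12/7)² - 213*(12/7 + 12/7)) + 8353 = (-13 + (24/7)² - 213*24/7) + 8353 = (-13 + 576/49 - 5112/7) + 8353 = -35845/49 + 8353 = 373452/49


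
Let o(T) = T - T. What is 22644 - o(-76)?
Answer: 22644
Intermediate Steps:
o(T) = 0
22644 - o(-76) = 22644 - 1*0 = 22644 + 0 = 22644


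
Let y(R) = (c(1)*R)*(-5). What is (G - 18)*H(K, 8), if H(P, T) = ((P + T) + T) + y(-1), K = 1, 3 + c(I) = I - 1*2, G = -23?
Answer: 123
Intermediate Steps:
c(I) = -5 + I (c(I) = -3 + (I - 1*2) = -3 + (I - 2) = -3 + (-2 + I) = -5 + I)
y(R) = 20*R (y(R) = ((-5 + 1)*R)*(-5) = -4*R*(-5) = 20*R)
H(P, T) = -20 + P + 2*T (H(P, T) = ((P + T) + T) + 20*(-1) = (P + 2*T) - 20 = -20 + P + 2*T)
(G - 18)*H(K, 8) = (-23 - 18)*(-20 + 1 + 2*8) = -41*(-20 + 1 + 16) = -41*(-3) = 123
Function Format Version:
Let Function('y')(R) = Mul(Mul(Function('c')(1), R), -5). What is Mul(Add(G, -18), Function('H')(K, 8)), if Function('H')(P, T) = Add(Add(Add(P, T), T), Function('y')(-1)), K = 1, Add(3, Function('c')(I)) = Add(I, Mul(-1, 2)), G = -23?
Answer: 123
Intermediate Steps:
Function('c')(I) = Add(-5, I) (Function('c')(I) = Add(-3, Add(I, Mul(-1, 2))) = Add(-3, Add(I, -2)) = Add(-3, Add(-2, I)) = Add(-5, I))
Function('y')(R) = Mul(20, R) (Function('y')(R) = Mul(Mul(Add(-5, 1), R), -5) = Mul(Mul(-4, R), -5) = Mul(20, R))
Function('H')(P, T) = Add(-20, P, Mul(2, T)) (Function('H')(P, T) = Add(Add(Add(P, T), T), Mul(20, -1)) = Add(Add(P, Mul(2, T)), -20) = Add(-20, P, Mul(2, T)))
Mul(Add(G, -18), Function('H')(K, 8)) = Mul(Add(-23, -18), Add(-20, 1, Mul(2, 8))) = Mul(-41, Add(-20, 1, 16)) = Mul(-41, -3) = 123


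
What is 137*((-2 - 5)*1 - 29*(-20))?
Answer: 78501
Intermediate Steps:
137*((-2 - 5)*1 - 29*(-20)) = 137*(-7*1 + 580) = 137*(-7 + 580) = 137*573 = 78501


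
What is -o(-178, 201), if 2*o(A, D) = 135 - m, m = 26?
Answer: -109/2 ≈ -54.500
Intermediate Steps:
o(A, D) = 109/2 (o(A, D) = (135 - 1*26)/2 = (135 - 26)/2 = (½)*109 = 109/2)
-o(-178, 201) = -1*109/2 = -109/2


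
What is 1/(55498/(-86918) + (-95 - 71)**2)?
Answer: 43459/1197528455 ≈ 3.6291e-5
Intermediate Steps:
1/(55498/(-86918) + (-95 - 71)**2) = 1/(55498*(-1/86918) + (-166)**2) = 1/(-27749/43459 + 27556) = 1/(1197528455/43459) = 43459/1197528455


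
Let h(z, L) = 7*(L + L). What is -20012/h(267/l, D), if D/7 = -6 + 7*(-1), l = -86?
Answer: 10006/637 ≈ 15.708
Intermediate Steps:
D = -91 (D = 7*(-6 + 7*(-1)) = 7*(-6 - 7) = 7*(-13) = -91)
h(z, L) = 14*L (h(z, L) = 7*(2*L) = 14*L)
-20012/h(267/l, D) = -20012/(14*(-91)) = -20012/(-1274) = -20012*(-1/1274) = 10006/637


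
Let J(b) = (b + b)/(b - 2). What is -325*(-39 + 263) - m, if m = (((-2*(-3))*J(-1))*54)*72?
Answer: -88352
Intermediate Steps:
J(b) = 2*b/(-2 + b) (J(b) = (2*b)/(-2 + b) = 2*b/(-2 + b))
m = 15552 (m = (((-2*(-3))*(2*(-1)/(-2 - 1)))*54)*72 = ((6*(2*(-1)/(-3)))*54)*72 = ((6*(2*(-1)*(-1/3)))*54)*72 = ((6*(2/3))*54)*72 = (4*54)*72 = 216*72 = 15552)
-325*(-39 + 263) - m = -325*(-39 + 263) - 1*15552 = -325*224 - 15552 = -72800 - 15552 = -88352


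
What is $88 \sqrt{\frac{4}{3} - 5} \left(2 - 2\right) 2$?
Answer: $0$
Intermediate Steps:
$88 \sqrt{\frac{4}{3} - 5} \left(2 - 2\right) 2 = 88 \sqrt{4 \cdot \frac{1}{3} - 5} \left(2 - 2\right) 2 = 88 \sqrt{\frac{4}{3} - 5} \cdot 0 \cdot 2 = 88 \sqrt{- \frac{11}{3}} \cdot 0 \cdot 2 = 88 \frac{i \sqrt{33}}{3} \cdot 0 \cdot 2 = 88 \cdot 0 \cdot 2 = 88 \cdot 0 = 0$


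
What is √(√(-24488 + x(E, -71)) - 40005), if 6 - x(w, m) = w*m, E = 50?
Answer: √(-40005 + 2*I*√5233) ≈ 0.3617 + 200.01*I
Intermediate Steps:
x(w, m) = 6 - m*w (x(w, m) = 6 - w*m = 6 - m*w)
√(√(-24488 + x(E, -71)) - 40005) = √(√(-24488 + (6 - 1*(-71)*50)) - 40005) = √(√(-24488 + (6 + 3550)) - 40005) = √(√(-24488 + 3556) - 40005) = √(√(-20932) - 40005) = √(2*I*√5233 - 40005) = √(-40005 + 2*I*√5233)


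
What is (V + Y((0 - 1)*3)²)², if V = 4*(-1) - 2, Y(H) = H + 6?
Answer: 9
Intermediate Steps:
Y(H) = 6 + H
V = -6 (V = -4 - 2 = -6)
(V + Y((0 - 1)*3)²)² = (-6 + (6 + (0 - 1)*3)²)² = (-6 + (6 - 1*3)²)² = (-6 + (6 - 3)²)² = (-6 + 3²)² = (-6 + 9)² = 3² = 9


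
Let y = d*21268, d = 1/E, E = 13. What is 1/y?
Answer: 1/1636 ≈ 0.00061125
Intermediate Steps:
d = 1/13 ≈ 0.076923
y = 1636 (y = (1/13)*21268 = 1636)
1/y = 1/1636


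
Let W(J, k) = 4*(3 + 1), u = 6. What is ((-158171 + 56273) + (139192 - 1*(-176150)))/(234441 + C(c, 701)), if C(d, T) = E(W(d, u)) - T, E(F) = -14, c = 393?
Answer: 106722/116863 ≈ 0.91322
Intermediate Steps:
W(J, k) = 16 (W(J, k) = 4*4 = 16)
C(d, T) = -14 - T
((-158171 + 56273) + (139192 - 1*(-176150)))/(234441 + C(c, 701)) = ((-158171 + 56273) + (139192 - 1*(-176150)))/(234441 + (-14 - 1*701)) = (-101898 + (139192 + 176150))/(234441 + (-14 - 701)) = (-101898 + 315342)/(234441 - 715) = 213444/233726 = 213444*(1/233726) = 106722/116863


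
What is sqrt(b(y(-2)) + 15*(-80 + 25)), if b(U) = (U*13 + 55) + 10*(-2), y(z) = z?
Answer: 4*I*sqrt(51) ≈ 28.566*I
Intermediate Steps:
b(U) = 35 + 13*U (b(U) = (13*U + 55) - 20 = (55 + 13*U) - 20 = 35 + 13*U)
sqrt(b(y(-2)) + 15*(-80 + 25)) = sqrt((35 + 13*(-2)) + 15*(-80 + 25)) = sqrt((35 - 26) + 15*(-55)) = sqrt(9 - 825) = sqrt(-816) = 4*I*sqrt(51)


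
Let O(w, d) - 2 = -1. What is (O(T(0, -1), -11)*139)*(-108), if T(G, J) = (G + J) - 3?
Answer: -15012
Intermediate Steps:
T(G, J) = -3 + G + J
O(w, d) = 1 (O(w, d) = 2 - 1 = 1)
(O(T(0, -1), -11)*139)*(-108) = (1*139)*(-108) = 139*(-108) = -15012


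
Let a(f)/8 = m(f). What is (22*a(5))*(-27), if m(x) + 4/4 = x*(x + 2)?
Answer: -161568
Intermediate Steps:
m(x) = -1 + x*(2 + x) (m(x) = -1 + x*(x + 2) = -1 + x*(2 + x))
a(f) = -8 + 8*f² + 16*f (a(f) = 8*(-1 + f² + 2*f) = -8 + 8*f² + 16*f)
(22*a(5))*(-27) = (22*(-8 + 8*5² + 16*5))*(-27) = (22*(-8 + 8*25 + 80))*(-27) = (22*(-8 + 200 + 80))*(-27) = (22*272)*(-27) = 5984*(-27) = -161568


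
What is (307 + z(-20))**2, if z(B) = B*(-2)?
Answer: 120409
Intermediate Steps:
z(B) = -2*B
(307 + z(-20))**2 = (307 - 2*(-20))**2 = (307 + 40)**2 = 347**2 = 120409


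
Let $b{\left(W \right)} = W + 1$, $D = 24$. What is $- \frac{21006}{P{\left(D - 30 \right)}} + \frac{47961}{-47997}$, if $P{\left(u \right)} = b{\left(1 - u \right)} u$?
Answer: $\frac{18628201}{42664} \approx 436.63$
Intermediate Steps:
$b{\left(W \right)} = 1 + W$
$P{\left(u \right)} = u \left(2 - u\right)$ ($P{\left(u \right)} = \left(1 - \left(-1 + u\right)\right) u = \left(2 - u\right) u = u \left(2 - u\right)$)
$- \frac{21006}{P{\left(D - 30 \right)}} + \frac{47961}{-47997} = - \frac{21006}{\left(24 - 30\right) \left(2 - \left(24 - 30\right)\right)} + \frac{47961}{-47997} = - \frac{21006}{\left(-6\right) \left(2 - -6\right)} + 47961 \left(- \frac{1}{47997}\right) = - \frac{21006}{\left(-6\right) \left(2 + 6\right)} - \frac{5329}{5333} = - \frac{21006}{\left(-6\right) 8} - \frac{5329}{5333} = - \frac{21006}{-48} - \frac{5329}{5333} = \left(-21006\right) \left(- \frac{1}{48}\right) - \frac{5329}{5333} = \frac{3501}{8} - \frac{5329}{5333} = \frac{18628201}{42664}$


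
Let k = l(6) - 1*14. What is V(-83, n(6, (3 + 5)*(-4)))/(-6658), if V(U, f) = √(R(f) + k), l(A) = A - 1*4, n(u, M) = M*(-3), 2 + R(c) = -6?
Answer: -I*√5/3329 ≈ -0.00067169*I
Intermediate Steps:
R(c) = -8 (R(c) = -2 - 6 = -8)
n(u, M) = -3*M
l(A) = -4 + A (l(A) = A - 4 = -4 + A)
k = -12 (k = (-4 + 6) - 1*14 = 2 - 14 = -12)
V(U, f) = 2*I*√5 (V(U, f) = √(-8 - 12) = √(-20) = 2*I*√5)
V(-83, n(6, (3 + 5)*(-4)))/(-6658) = (2*I*√5)/(-6658) = (2*I*√5)*(-1/6658) = -I*√5/3329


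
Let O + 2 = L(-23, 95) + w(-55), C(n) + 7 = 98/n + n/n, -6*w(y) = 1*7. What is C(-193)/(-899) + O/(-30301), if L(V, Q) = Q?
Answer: 687803/163443594 ≈ 0.0042082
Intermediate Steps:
w(y) = -7/6
C(n) = -6 + 98/n (C(n) = -7 + (98/n + n/n) = -7 + (98/n + 1) = -7 + (1 + 98/n) = -6 + 98/n)
O = 551/6 (O = -2 + (95 - 7/6) = -2 + 563/6 = 551/6 ≈ 91.833)
C(-193)/(-899) + O/(-30301) = (-6 + 98/(-193))/(-899) + (551/6)/(-30301) = (-6 + 98*(-1/193))*(-1/899) + (551/6)*(-1/30301) = (-6 - 98/193)*(-1/899) - 551/181806 = -1256/193*(-1/899) - 551/181806 = 1256/173507 - 551/181806 = 687803/163443594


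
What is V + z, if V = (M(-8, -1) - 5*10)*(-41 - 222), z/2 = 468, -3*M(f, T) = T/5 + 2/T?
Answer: 208397/15 ≈ 13893.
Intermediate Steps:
M(f, T) = -2/(3*T) - T/15 (M(f, T) = -(T/5 + 2/T)/3 = -(2/T + T/5)/3 = -2/(3*T) - T/15)
z = 936 (z = 2*468 = 936)
V = 194357/15 (V = ((1/15)*(-10 - 1*(-1)**2)/(-1) - 5*10)*(-41 - 222) = ((1/15)*(-1)*(-10 - 1*1) - 50)*(-263) = ((1/15)*(-1)*(-10 - 1) - 50)*(-263) = ((1/15)*(-1)*(-11) - 50)*(-263) = (11/15 - 50)*(-263) = -739/15*(-263) = 194357/15 ≈ 12957.)
V + z = 194357/15 + 936 = 208397/15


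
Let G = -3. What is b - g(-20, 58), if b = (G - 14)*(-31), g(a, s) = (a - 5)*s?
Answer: 1977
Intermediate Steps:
g(a, s) = s*(-5 + a) (g(a, s) = (-5 + a)*s = s*(-5 + a))
b = 527 (b = (-3 - 14)*(-31) = -17*(-31) = 527)
b - g(-20, 58) = 527 - 58*(-5 - 20) = 527 - 58*(-25) = 527 - 1*(-1450) = 527 + 1450 = 1977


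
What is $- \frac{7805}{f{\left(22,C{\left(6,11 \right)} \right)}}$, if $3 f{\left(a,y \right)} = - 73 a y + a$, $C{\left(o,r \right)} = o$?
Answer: $\frac{23415}{9614} \approx 2.4355$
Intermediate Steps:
$f{\left(a,y \right)} = \frac{a}{3} - \frac{73 a y}{3}$ ($f{\left(a,y \right)} = \frac{- 73 a y + a}{3} = \frac{a - 73 a y}{3} = \frac{a}{3} - \frac{73 a y}{3}$)
$- \frac{7805}{f{\left(22,C{\left(6,11 \right)} \right)}} = - \frac{7805}{\frac{1}{3} \cdot 22 \left(1 - 438\right)} = - \frac{7805}{\frac{1}{3} \cdot 22 \left(-437\right)} = - \frac{7805}{- \frac{9614}{3}} = \left(-7805\right) \left(- \frac{3}{9614}\right) = \frac{23415}{9614}$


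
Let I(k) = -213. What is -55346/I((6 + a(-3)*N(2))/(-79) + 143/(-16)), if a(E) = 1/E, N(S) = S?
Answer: 55346/213 ≈ 259.84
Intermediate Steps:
-55346/I((6 + a(-3)*N(2))/(-79) + 143/(-16)) = -55346/(-213) = -55346*(-1/213) = 55346/213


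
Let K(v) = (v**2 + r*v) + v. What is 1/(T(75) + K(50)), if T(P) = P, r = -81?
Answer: -1/1425 ≈ -0.00070175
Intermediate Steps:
K(v) = v**2 - 80*v (K(v) = (v**2 - 81*v) + v = v**2 - 80*v)
1/(T(75) + K(50)) = 1/(75 + 50*(-80 + 50)) = 1/(75 + 50*(-30)) = 1/(75 - 1500) = 1/(-1425) = -1/1425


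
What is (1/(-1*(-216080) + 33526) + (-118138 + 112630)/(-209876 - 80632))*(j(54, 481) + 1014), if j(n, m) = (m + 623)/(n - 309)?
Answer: 4917315799693/256815245295 ≈ 19.147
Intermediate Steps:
j(n, m) = (623 + m)/(-309 + n)
(1/(-1*(-216080) + 33526) + (-118138 + 112630)/(-209876 - 80632))*(j(54, 481) + 1014) = (1/(-1*(-216080) + 33526) + (-118138 + 112630)/(-209876 - 80632))*((623 + 481)/(-309 + 54) + 1014) = (1/(216080 + 33526) - 5508/(-290508))*(1104/(-255) + 1014) = (1/249606 - 5508*(-1/290508))*(-1/255*1104 + 1014) = (1/249606 + 459/24209)*(-368/85 + 1014) = (114593363/6042711654)*(85822/85) = 4917315799693/256815245295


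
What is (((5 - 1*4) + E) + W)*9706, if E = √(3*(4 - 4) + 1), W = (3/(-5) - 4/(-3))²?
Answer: 5542126/225 ≈ 24632.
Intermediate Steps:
W = 121/225 (W = (3*(-⅕) - 4*(-⅓))² = (-⅗ + 4/3)² = (11/15)² = 121/225 ≈ 0.53778)
E = 1 (E = √(3*0 + 1) = √(0 + 1) = √1 = 1)
(((5 - 1*4) + E) + W)*9706 = (((5 - 1*4) + 1) + 121/225)*9706 = (((5 - 4) + 1) + 121/225)*9706 = ((1 + 1) + 121/225)*9706 = (2 + 121/225)*9706 = (571/225)*9706 = 5542126/225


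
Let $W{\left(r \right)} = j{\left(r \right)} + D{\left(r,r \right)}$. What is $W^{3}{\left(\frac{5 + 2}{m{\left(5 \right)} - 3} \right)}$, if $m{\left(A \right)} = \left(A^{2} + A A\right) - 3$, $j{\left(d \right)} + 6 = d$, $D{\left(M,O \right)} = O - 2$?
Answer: $- \frac{4826809}{10648} \approx -453.31$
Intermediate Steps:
$D{\left(M,O \right)} = -2 + O$
$j{\left(d \right)} = -6 + d$
$m{\left(A \right)} = -3 + 2 A^{2}$ ($m{\left(A \right)} = \left(A^{2} + A^{2}\right) - 3 = 2 A^{2} - 3 = -3 + 2 A^{2}$)
$W{\left(r \right)} = -8 + 2 r$ ($W{\left(r \right)} = \left(-6 + r\right) + \left(-2 + r\right) = -8 + 2 r$)
$W^{3}{\left(\frac{5 + 2}{m{\left(5 \right)} - 3} \right)} = \left(-8 + 2 \frac{5 + 2}{\left(-3 + 2 \cdot 5^{2}\right) - 3}\right)^{3} = \left(-8 + 2 \frac{7}{\left(-3 + 2 \cdot 25\right) - 3}\right)^{3} = \left(-8 + 2 \frac{7}{\left(-3 + 50\right) - 3}\right)^{3} = \left(-8 + 2 \frac{7}{47 - 3}\right)^{3} = \left(-8 + 2 \cdot \frac{7}{44}\right)^{3} = \left(-8 + \frac{7}{22}\right)^{3} = \left(- \frac{169}{22}\right)^{3} = - \frac{4826809}{10648}$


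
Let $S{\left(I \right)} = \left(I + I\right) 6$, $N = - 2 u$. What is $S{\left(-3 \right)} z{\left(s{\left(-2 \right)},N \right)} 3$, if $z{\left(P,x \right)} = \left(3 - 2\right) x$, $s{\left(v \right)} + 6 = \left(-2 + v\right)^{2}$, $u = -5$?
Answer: $-1080$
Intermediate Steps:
$N = 10$ ($N = \left(-2\right) \left(-5\right) = 10$)
$s{\left(v \right)} = -6 + \left(-2 + v\right)^{2}$
$z{\left(P,x \right)} = x$ ($z{\left(P,x \right)} = 1 x = x$)
$S{\left(I \right)} = 12 I$ ($S{\left(I \right)} = 2 I 6 = 12 I$)
$S{\left(-3 \right)} z{\left(s{\left(-2 \right)},N \right)} 3 = 12 \left(-3\right) 10 \cdot 3 = \left(-36\right) 10 \cdot 3 = \left(-360\right) 3 = -1080$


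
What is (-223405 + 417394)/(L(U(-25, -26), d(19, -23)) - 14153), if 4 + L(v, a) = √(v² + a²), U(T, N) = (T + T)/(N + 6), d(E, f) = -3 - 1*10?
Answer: -10985209092/801681895 - 387978*√701/801681895 ≈ -13.716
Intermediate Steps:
d(E, f) = -13 (d(E, f) = -3 - 10 = -13)
U(T, N) = 2*T/(6 + N) (U(T, N) = (2*T)/(6 + N) = 2*T/(6 + N))
L(v, a) = -4 + √(a² + v²) (L(v, a) = -4 + √(v² + a²) = -4 + √(a² + v²))
(-223405 + 417394)/(L(U(-25, -26), d(19, -23)) - 14153) = (-223405 + 417394)/((-4 + √((-13)² + (2*(-25)/(6 - 26))²)) - 14153) = 193989/((-4 + √(169 + (2*(-25)/(-20))²)) - 14153) = 193989/((-4 + √(169 + (2*(-25)*(-1/20))²)) - 14153) = 193989/((-4 + √(169 + (5/2)²)) - 14153) = 193989/((-4 + √(169 + 25/4)) - 14153) = 193989/((-4 + √(701/4)) - 14153) = 193989/((-4 + √701/2) - 14153) = 193989/(-14157 + √701/2)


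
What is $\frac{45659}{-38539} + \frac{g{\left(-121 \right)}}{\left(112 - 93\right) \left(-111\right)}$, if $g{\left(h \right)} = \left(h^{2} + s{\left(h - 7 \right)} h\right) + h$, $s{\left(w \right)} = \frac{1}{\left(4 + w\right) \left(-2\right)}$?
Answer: $- \frac{162653852309}{20157130248} \approx -8.0693$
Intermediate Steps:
$s{\left(w \right)} = \frac{1}{-8 - 2 w}$
$g{\left(h \right)} = h + h^{2} - \frac{h}{-6 + 2 h}$ ($g{\left(h \right)} = \left(h^{2} + - \frac{1}{8 + 2 \left(h - 7\right)} h\right) + h = \left(h^{2} + - \frac{1}{8 + 2 \left(-7 + h\right)} h\right) + h = \left(h^{2} + - \frac{1}{8 + \left(-14 + 2 h\right)} h\right) + h = \left(h^{2} + - \frac{1}{-6 + 2 h} h\right) + h = \left(h^{2} - \frac{h}{-6 + 2 h}\right) + h = h + h^{2} - \frac{h}{-6 + 2 h}$)
$\frac{45659}{-38539} + \frac{g{\left(-121 \right)}}{\left(112 - 93\right) \left(-111\right)} = \frac{45659}{-38539} + \frac{\frac{1}{2} \left(-121\right) \frac{1}{-3 - 121} \left(-1 + 2 \left(1 - 121\right) \left(-3 - 121\right)\right)}{\left(112 - 93\right) \left(-111\right)} = 45659 \left(- \frac{1}{38539}\right) + \frac{\frac{1}{2} \left(-121\right) \frac{1}{-124} \left(-1 + 2 \left(-120\right) \left(-124\right)\right)}{19 \left(-111\right)} = - \frac{45659}{38539} + \frac{\frac{1}{2} \left(-121\right) \left(- \frac{1}{124}\right) \left(-1 + 29760\right)}{-2109} = - \frac{45659}{38539} + \frac{1}{2} \left(-121\right) \left(- \frac{1}{124}\right) 29759 \left(- \frac{1}{2109}\right) = - \frac{45659}{38539} + \frac{3600839}{248} \left(- \frac{1}{2109}\right) = - \frac{45659}{38539} - \frac{3600839}{523032} = - \frac{162653852309}{20157130248}$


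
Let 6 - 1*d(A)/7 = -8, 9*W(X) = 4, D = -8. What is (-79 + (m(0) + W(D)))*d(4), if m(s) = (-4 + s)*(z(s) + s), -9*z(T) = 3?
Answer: -68110/9 ≈ -7567.8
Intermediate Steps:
W(X) = 4/9 (W(X) = (⅑)*4 = 4/9)
z(T) = -⅓ (z(T) = -⅑*3 = -⅓)
m(s) = (-4 + s)*(-⅓ + s)
d(A) = 98 (d(A) = 42 - 7*(-8) = 42 + 56 = 98)
(-79 + (m(0) + W(D)))*d(4) = (-79 + ((4/3 + 0² - 13/3*0) + 4/9))*98 = (-79 + ((4/3 + 0 + 0) + 4/9))*98 = (-79 + (4/3 + 4/9))*98 = (-79 + 16/9)*98 = -695/9*98 = -68110/9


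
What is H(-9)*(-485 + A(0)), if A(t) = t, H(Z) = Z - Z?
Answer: 0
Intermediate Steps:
H(Z) = 0
H(-9)*(-485 + A(0)) = 0*(-485 + 0) = 0*(-485) = 0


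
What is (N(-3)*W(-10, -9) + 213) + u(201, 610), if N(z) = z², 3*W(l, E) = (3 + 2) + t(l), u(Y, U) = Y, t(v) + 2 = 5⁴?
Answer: 2298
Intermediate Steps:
t(v) = 623 (t(v) = -2 + 5⁴ = -2 + 625 = 623)
W(l, E) = 628/3 (W(l, E) = ((3 + 2) + 623)/3 = (5 + 623)/3 = (⅓)*628 = 628/3)
(N(-3)*W(-10, -9) + 213) + u(201, 610) = ((-3)²*(628/3) + 213) + 201 = (9*(628/3) + 213) + 201 = (1884 + 213) + 201 = 2097 + 201 = 2298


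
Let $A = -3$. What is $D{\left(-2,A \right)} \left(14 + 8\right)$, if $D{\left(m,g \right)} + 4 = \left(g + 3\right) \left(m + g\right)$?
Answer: $-88$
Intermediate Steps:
$D{\left(m,g \right)} = -4 + \left(3 + g\right) \left(g + m\right)$ ($D{\left(m,g \right)} = -4 + \left(g + 3\right) \left(m + g\right) = -4 + \left(3 + g\right) \left(g + m\right)$)
$D{\left(-2,A \right)} \left(14 + 8\right) = \left(-4 + \left(-3\right)^{2} + 3 \left(-3\right) + 3 \left(-2\right) - -6\right) \left(14 + 8\right) = \left(-4 + 9 - 9 - 6 + 6\right) 22 = \left(-4\right) 22 = -88$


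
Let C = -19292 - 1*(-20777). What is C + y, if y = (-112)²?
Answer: 14029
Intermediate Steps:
y = 12544
C = 1485 (C = -19292 + 20777 = 1485)
C + y = 1485 + 12544 = 14029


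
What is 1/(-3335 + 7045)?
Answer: 1/3710 ≈ 0.00026954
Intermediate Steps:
1/(-3335 + 7045) = 1/3710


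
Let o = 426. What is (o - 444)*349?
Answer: -6282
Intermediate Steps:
(o - 444)*349 = (426 - 444)*349 = -18*349 = -6282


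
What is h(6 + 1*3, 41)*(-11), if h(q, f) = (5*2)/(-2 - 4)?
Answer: 55/3 ≈ 18.333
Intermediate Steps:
h(q, f) = -5/3 (h(q, f) = 10/(-6) = 10*(-1/6) = -5/3)
h(6 + 1*3, 41)*(-11) = -5/3*(-11) = 55/3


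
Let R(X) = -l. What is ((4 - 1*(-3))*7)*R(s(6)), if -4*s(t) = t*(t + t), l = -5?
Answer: 245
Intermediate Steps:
s(t) = -t²/2 (s(t) = -t*(t + t)/4 = -t*2*t/4 = -t²/2)
R(X) = 5 (R(X) = -1*(-5) = 5)
((4 - 1*(-3))*7)*R(s(6)) = ((4 - 1*(-3))*7)*5 = ((4 + 3)*7)*5 = (7*7)*5 = 49*5 = 245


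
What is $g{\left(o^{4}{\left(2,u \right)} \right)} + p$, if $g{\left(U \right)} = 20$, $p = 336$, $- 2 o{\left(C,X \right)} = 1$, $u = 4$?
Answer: $356$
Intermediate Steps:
$o{\left(C,X \right)} = - \frac{1}{2}$ ($o{\left(C,X \right)} = \left(- \frac{1}{2}\right) 1 = - \frac{1}{2}$)
$g{\left(o^{4}{\left(2,u \right)} \right)} + p = 20 + 336 = 356$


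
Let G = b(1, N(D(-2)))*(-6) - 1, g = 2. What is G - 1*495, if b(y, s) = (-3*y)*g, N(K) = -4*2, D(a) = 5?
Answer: -460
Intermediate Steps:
N(K) = -8
b(y, s) = -6*y (b(y, s) = -3*y*2 = -6*y)
G = 35 (G = -6*1*(-6) - 1 = -6*(-6) - 1 = 36 - 1 = 35)
G - 1*495 = 35 - 1*495 = 35 - 495 = -460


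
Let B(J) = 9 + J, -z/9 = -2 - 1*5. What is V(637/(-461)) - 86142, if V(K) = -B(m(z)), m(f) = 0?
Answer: -86151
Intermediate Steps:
z = 63 (z = -9*(-2 - 1*5) = -9*(-2 - 5) = -9*(-7) = 63)
V(K) = -9 (V(K) = -(9 + 0) = -1*9 = -9)
V(637/(-461)) - 86142 = -9 - 86142 = -86151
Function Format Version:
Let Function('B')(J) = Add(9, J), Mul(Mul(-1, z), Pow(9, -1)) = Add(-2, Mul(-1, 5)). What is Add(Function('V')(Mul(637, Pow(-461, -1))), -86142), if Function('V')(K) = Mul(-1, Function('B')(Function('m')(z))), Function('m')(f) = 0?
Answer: -86151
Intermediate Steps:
z = 63 (z = Mul(-9, Add(-2, Mul(-1, 5))) = Mul(-9, Add(-2, -5)) = Mul(-9, -7) = 63)
Function('V')(K) = -9 (Function('V')(K) = Mul(-1, Add(9, 0)) = Mul(-1, 9) = -9)
Add(Function('V')(Mul(637, Pow(-461, -1))), -86142) = Add(-9, -86142) = -86151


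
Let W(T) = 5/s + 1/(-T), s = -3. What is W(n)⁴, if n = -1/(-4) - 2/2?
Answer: 1/81 ≈ 0.012346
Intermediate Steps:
n = -¾ (n = -1*(-¼) - 2*½ = ¼ - 1 = -¾ ≈ -0.75000)
W(T) = -5/3 - 1/T (W(T) = 5/(-3) + 1/(-T) = 5*(-⅓) + 1*(-1/T) = -5/3 - 1/T)
W(n)⁴ = (-5/3 - 1/(-¾))⁴ = (-5/3 - 1*(-4/3))⁴ = (-5/3 + 4/3)⁴ = (-⅓)⁴ = 1/81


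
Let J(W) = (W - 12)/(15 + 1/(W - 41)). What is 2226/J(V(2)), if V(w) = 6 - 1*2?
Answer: -308301/74 ≈ -4166.2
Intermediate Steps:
V(w) = 4 (V(w) = 6 - 2 = 4)
J(W) = (-12 + W)/(15 + 1/(-41 + W))
2226/J(V(2)) = 2226/(((492 + 4² - 53*4)/(-614 + 15*4))) = 2226/(((492 + 16 - 212)/(-614 + 60))) = 2226/((296/(-554))) = 2226/((-1/554*296)) = 2226/(-148/277) = 2226*(-277/148) = -308301/74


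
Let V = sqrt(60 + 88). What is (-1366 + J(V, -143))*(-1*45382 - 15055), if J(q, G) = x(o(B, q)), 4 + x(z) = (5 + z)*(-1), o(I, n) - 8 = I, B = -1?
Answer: 83523934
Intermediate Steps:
o(I, n) = 8 + I
x(z) = -9 - z (x(z) = -4 + (5 + z)*(-1) = -4 + (-5 - z) = -9 - z)
V = 2*sqrt(37) (V = sqrt(148) = 2*sqrt(37) ≈ 12.166)
J(q, G) = -16 (J(q, G) = -9 - (8 - 1) = -9 - 1*7 = -9 - 7 = -16)
(-1366 + J(V, -143))*(-1*45382 - 15055) = (-1366 - 16)*(-1*45382 - 15055) = -1382*(-45382 - 15055) = -1382*(-60437) = 83523934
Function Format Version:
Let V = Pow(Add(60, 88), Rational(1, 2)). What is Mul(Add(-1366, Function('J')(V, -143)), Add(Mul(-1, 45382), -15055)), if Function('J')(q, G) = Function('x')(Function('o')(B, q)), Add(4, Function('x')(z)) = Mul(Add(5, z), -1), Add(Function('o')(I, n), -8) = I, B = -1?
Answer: 83523934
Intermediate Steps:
Function('o')(I, n) = Add(8, I)
Function('x')(z) = Add(-9, Mul(-1, z)) (Function('x')(z) = Add(-4, Mul(Add(5, z), -1)) = Add(-4, Add(-5, Mul(-1, z))) = Add(-9, Mul(-1, z)))
V = Mul(2, Pow(37, Rational(1, 2))) (V = Pow(148, Rational(1, 2)) = Mul(2, Pow(37, Rational(1, 2))) ≈ 12.166)
Function('J')(q, G) = -16 (Function('J')(q, G) = Add(-9, Mul(-1, Add(8, -1))) = Add(-9, Mul(-1, 7)) = Add(-9, -7) = -16)
Mul(Add(-1366, Function('J')(V, -143)), Add(Mul(-1, 45382), -15055)) = Mul(Add(-1366, -16), Add(Mul(-1, 45382), -15055)) = Mul(-1382, Add(-45382, -15055)) = Mul(-1382, -60437) = 83523934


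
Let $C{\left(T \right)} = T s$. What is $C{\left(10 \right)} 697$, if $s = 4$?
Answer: $27880$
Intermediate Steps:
$C{\left(T \right)} = 4 T$ ($C{\left(T \right)} = T 4 = 4 T$)
$C{\left(10 \right)} 697 = 4 \cdot 10 \cdot 697 = 40 \cdot 697 = 27880$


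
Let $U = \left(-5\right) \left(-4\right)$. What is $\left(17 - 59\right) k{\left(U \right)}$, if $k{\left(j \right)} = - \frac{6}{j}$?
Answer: $\frac{63}{5} \approx 12.6$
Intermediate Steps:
$U = 20$
$\left(17 - 59\right) k{\left(U \right)} = \left(17 - 59\right) \left(- \frac{6}{20}\right) = - 42 \left(\left(-6\right) \frac{1}{20}\right) = \left(-42\right) \left(- \frac{3}{10}\right) = \frac{63}{5}$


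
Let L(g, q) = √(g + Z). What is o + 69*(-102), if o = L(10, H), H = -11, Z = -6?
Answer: -7036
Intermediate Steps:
L(g, q) = √(-6 + g) (L(g, q) = √(g - 6) = √(-6 + g))
o = 2 (o = √(-6 + 10) = √4 = 2)
o + 69*(-102) = 2 + 69*(-102) = 2 - 7038 = -7036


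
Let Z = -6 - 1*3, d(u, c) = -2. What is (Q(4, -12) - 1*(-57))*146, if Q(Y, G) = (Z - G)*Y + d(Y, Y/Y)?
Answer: 9782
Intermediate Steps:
Z = -9 (Z = -6 - 3 = -9)
Q(Y, G) = -2 + Y*(-9 - G) (Q(Y, G) = (-9 - G)*Y - 2 = Y*(-9 - G) - 2 = -2 + Y*(-9 - G))
(Q(4, -12) - 1*(-57))*146 = ((-2 - 9*4 - 1*(-12)*4) - 1*(-57))*146 = ((-2 - 36 + 48) + 57)*146 = (10 + 57)*146 = 67*146 = 9782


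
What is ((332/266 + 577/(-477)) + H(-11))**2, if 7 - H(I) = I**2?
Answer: 52270485207889/4024760481 ≈ 12987.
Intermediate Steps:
H(I) = 7 - I**2
((332/266 + 577/(-477)) + H(-11))**2 = ((332/266 + 577/(-477)) + (7 - 1*(-11)**2))**2 = ((332*(1/266) + 577*(-1/477)) + (7 - 1*121))**2 = ((166/133 - 577/477) + (7 - 121))**2 = (2441/63441 - 114)**2 = (-7229833/63441)**2 = 52270485207889/4024760481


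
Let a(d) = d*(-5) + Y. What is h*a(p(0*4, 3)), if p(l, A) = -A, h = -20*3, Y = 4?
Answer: -1140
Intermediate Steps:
h = -60
a(d) = 4 - 5*d (a(d) = d*(-5) + 4 = -5*d + 4 = 4 - 5*d)
h*a(p(0*4, 3)) = -60*(4 - (-5)*3) = -60*(4 - 5*(-3)) = -60*(4 + 15) = -60*19 = -1140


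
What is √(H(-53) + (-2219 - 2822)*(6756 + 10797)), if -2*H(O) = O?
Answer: I*√353938586/2 ≈ 9406.6*I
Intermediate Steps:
H(O) = -O/2
√(H(-53) + (-2219 - 2822)*(6756 + 10797)) = √(-½*(-53) + (-2219 - 2822)*(6756 + 10797)) = √(53/2 - 5041*17553) = √(53/2 - 88484673) = √(-176969293/2) = I*√353938586/2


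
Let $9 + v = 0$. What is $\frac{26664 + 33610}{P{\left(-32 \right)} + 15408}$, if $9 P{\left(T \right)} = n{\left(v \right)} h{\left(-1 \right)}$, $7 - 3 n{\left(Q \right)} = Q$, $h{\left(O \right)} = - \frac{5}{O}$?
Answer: $\frac{813699}{208048} \approx 3.9111$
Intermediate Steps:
$v = -9$ ($v = -9 + 0 = -9$)
$n{\left(Q \right)} = \frac{7}{3} - \frac{Q}{3}$
$P{\left(T \right)} = \frac{80}{27}$ ($P{\left(T \right)} = \frac{\left(\frac{7}{3} - -3\right) \left(- \frac{5}{-1}\right)}{9} = \frac{\left(\frac{7}{3} + 3\right) \left(\left(-5\right) \left(-1\right)\right)}{9} = \frac{\frac{16}{3} \cdot 5}{9} = \frac{1}{9} \cdot \frac{80}{3} = \frac{80}{27}$)
$\frac{26664 + 33610}{P{\left(-32 \right)} + 15408} = \frac{26664 + 33610}{\frac{80}{27} + 15408} = \frac{60274}{\frac{416096}{27}} = 60274 \cdot \frac{27}{416096} = \frac{813699}{208048}$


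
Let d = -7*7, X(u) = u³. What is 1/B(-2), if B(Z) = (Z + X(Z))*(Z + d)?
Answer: 1/510 ≈ 0.0019608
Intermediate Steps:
d = -49
B(Z) = (-49 + Z)*(Z + Z³) (B(Z) = (Z + Z³)*(Z - 49) = (Z + Z³)*(-49 + Z) = (-49 + Z)*(Z + Z³))
1/B(-2) = 1/(-2*(-49 - 2 + (-2)³ - 49*(-2)²)) = 1/(-2*(-49 - 2 - 8 - 49*4)) = 1/(-2*(-49 - 2 - 8 - 196)) = 1/(-2*(-255)) = 1/510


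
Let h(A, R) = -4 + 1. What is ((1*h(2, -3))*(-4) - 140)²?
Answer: 16384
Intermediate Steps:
h(A, R) = -3
((1*h(2, -3))*(-4) - 140)² = ((1*(-3))*(-4) - 140)² = (-3*(-4) - 140)² = (12 - 140)² = (-128)² = 16384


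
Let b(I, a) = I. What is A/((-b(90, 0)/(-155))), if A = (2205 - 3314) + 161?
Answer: -4898/3 ≈ -1632.7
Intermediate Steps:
A = -948 (A = -1109 + 161 = -948)
A/((-b(90, 0)/(-155))) = -948/((-90/(-155))) = -948/((-90*(-1)/155)) = -948/((-1*(-18/31))) = -948/18/31 = -948*31/18 = -4898/3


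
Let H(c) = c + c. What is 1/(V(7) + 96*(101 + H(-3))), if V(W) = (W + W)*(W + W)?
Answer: 1/9316 ≈ 0.00010734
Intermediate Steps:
H(c) = 2*c
V(W) = 4*W² (V(W) = (2*W)*(2*W) = 4*W²)
1/(V(7) + 96*(101 + H(-3))) = 1/(4*7² + 96*(101 + 2*(-3))) = 1/(4*49 + 96*(101 - 6)) = 1/(196 + 96*95) = 1/(196 + 9120) = 1/9316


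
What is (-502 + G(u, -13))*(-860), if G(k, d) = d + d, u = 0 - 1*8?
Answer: 454080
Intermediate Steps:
u = -8 (u = 0 - 8 = -8)
G(k, d) = 2*d
(-502 + G(u, -13))*(-860) = (-502 + 2*(-13))*(-860) = (-502 - 26)*(-860) = -528*(-860) = 454080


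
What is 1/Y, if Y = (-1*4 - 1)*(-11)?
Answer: 1/55 ≈ 0.018182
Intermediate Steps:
Y = 55 (Y = (-4 - 1)*(-11) = -5*(-11) = 55)
1/Y = 1/55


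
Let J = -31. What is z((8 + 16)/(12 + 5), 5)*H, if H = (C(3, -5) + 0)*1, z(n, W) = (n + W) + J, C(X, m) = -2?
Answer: 836/17 ≈ 49.176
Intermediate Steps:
z(n, W) = -31 + W + n (z(n, W) = (n + W) - 31 = (W + n) - 31 = -31 + W + n)
H = -2 (H = (-2 + 0)*1 = -2*1 = -2)
z((8 + 16)/(12 + 5), 5)*H = (-31 + 5 + (8 + 16)/(12 + 5))*(-2) = (-31 + 5 + 24/17)*(-2) = -418/17*(-2) = 836/17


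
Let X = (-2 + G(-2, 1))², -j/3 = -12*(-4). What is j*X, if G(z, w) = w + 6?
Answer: -3600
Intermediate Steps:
G(z, w) = 6 + w
j = -144 (j = -(-36)*(-4) = -3*48 = -144)
X = 25 (X = (-2 + (6 + 1))² = (-2 + 7)² = 5² = 25)
j*X = -144*25 = -3600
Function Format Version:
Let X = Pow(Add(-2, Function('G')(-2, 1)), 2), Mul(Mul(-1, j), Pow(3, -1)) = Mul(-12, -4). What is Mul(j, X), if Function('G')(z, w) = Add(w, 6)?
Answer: -3600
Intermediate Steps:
Function('G')(z, w) = Add(6, w)
j = -144 (j = Mul(-3, Mul(-12, -4)) = Mul(-3, 48) = -144)
X = 25 (X = Pow(Add(-2, Add(6, 1)), 2) = Pow(Add(-2, 7), 2) = Pow(5, 2) = 25)
Mul(j, X) = Mul(-144, 25) = -3600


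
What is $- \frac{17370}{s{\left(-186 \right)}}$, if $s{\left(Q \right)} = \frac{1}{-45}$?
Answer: $781650$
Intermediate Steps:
$s{\left(Q \right)} = - \frac{1}{45}$
$- \frac{17370}{s{\left(-186 \right)}} = - \frac{17370}{- \frac{1}{45}} = \left(-17370\right) \left(-45\right) = 781650$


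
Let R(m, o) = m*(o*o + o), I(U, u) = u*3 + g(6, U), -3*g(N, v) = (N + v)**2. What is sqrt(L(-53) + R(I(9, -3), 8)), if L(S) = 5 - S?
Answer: I*sqrt(5990) ≈ 77.395*I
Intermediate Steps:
g(N, v) = -(N + v)**2/3
I(U, u) = 3*u - (6 + U)**2/3 (I(U, u) = u*3 - (6 + U)**2/3 = 3*u - (6 + U)**2/3)
R(m, o) = m*(o + o**2) (R(m, o) = m*(o**2 + o) = m*(o + o**2))
sqrt(L(-53) + R(I(9, -3), 8)) = sqrt((5 - 1*(-53)) + (3*(-3) - (6 + 9)**2/3)*8*(1 + 8)) = sqrt((5 + 53) + (-9 - 1/3*15**2)*8*9) = sqrt(58 + (-9 - 1/3*225)*8*9) = sqrt(58 + (-9 - 75)*8*9) = sqrt(58 - 84*8*9) = sqrt(58 - 6048) = sqrt(-5990) = I*sqrt(5990)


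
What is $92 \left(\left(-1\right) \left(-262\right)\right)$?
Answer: $24104$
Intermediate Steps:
$92 \left(\left(-1\right) \left(-262\right)\right) = 92 \cdot 262 = 24104$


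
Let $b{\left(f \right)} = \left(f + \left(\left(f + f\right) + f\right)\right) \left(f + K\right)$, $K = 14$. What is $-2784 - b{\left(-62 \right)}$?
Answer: $-14688$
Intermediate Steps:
$b{\left(f \right)} = 4 f \left(14 + f\right)$ ($b{\left(f \right)} = \left(f + \left(\left(f + f\right) + f\right)\right) \left(f + 14\right) = \left(f + \left(2 f + f\right)\right) \left(14 + f\right) = \left(f + 3 f\right) \left(14 + f\right) = 4 f \left(14 + f\right)$)
$-2784 - b{\left(-62 \right)} = -2784 - 4 \left(-62\right) \left(14 - 62\right) = -2784 - 4 \left(-62\right) \left(-48\right) = -2784 - 11904 = -14688$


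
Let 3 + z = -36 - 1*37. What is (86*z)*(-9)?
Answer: 58824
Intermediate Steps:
z = -76 (z = -3 + (-36 - 1*37) = -3 + (-36 - 37) = -3 - 73 = -76)
(86*z)*(-9) = (86*(-76))*(-9) = -6536*(-9) = 58824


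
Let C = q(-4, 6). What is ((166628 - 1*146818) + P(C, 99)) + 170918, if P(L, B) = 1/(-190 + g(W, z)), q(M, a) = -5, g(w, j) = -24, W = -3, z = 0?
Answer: 40815791/214 ≈ 1.9073e+5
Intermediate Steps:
C = -5
P(L, B) = -1/214 (P(L, B) = 1/(-190 - 24) = 1/(-214) = -1/214)
((166628 - 1*146818) + P(C, 99)) + 170918 = ((166628 - 1*146818) - 1/214) + 170918 = ((166628 - 146818) - 1/214) + 170918 = (19810 - 1/214) + 170918 = 4239339/214 + 170918 = 40815791/214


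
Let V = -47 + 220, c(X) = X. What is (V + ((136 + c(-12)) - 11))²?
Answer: 81796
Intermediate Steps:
V = 173
(V + ((136 + c(-12)) - 11))² = (173 + ((136 - 12) - 11))² = (173 + (124 - 11))² = (173 + 113)² = 286² = 81796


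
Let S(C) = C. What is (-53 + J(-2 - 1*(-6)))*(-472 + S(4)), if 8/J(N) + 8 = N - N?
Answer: 25272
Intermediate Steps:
J(N) = -1 (J(N) = 8/(-8 + (N - N)) = 8/(-8 + 0) = 8/(-8) = 8*(-⅛) = -1)
(-53 + J(-2 - 1*(-6)))*(-472 + S(4)) = (-53 - 1)*(-472 + 4) = -54*(-468) = 25272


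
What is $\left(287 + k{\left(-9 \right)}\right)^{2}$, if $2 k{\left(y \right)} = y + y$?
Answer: $77284$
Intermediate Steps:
$k{\left(y \right)} = y$ ($k{\left(y \right)} = \frac{y + y}{2} = \frac{2 y}{2} = y$)
$\left(287 + k{\left(-9 \right)}\right)^{2} = \left(287 - 9\right)^{2} = 278^{2} = 77284$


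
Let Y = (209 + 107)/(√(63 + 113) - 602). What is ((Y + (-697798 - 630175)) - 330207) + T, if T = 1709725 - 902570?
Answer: -77066318483/90557 - 316*√11/90557 ≈ -8.5103e+5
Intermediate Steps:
T = 807155
Y = 316/(-602 + 4*√11) (Y = 316/(√176 - 602) = 316/(4*√11 - 602) = 316/(-602 + 4*√11) ≈ -0.53675)
((Y + (-697798 - 630175)) - 330207) + T = (((-47558/90557 - 316*√11/90557) + (-697798 - 630175)) - 330207) + 807155 = (((-47558/90557 - 316*√11/90557) - 1327973) - 330207) + 807155 = ((-120257298519/90557 - 316*√11/90557) - 330207) + 807155 = (-150159853818/90557 - 316*√11/90557) + 807155 = -77066318483/90557 - 316*√11/90557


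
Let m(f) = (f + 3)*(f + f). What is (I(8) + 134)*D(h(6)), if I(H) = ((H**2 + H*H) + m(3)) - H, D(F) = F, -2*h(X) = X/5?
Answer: -174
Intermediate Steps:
m(f) = 2*f*(3 + f) (m(f) = (3 + f)*(2*f) = 2*f*(3 + f))
h(X) = -X/10 (h(X) = -X/(2*5) = -X/10)
I(H) = 36 - H + 2*H**2 (I(H) = ((H**2 + H*H) + 2*3*(3 + 3)) - H = ((H**2 + H**2) + 2*3*6) - H = (2*H**2 + 36) - H = (36 + 2*H**2) - H = 36 - H + 2*H**2)
(I(8) + 134)*D(h(6)) = ((36 - 1*8 + 2*8**2) + 134)*(-1/10*6) = ((36 - 8 + 2*64) + 134)*(-3/5) = ((36 - 8 + 128) + 134)*(-3/5) = (156 + 134)*(-3/5) = 290*(-3/5) = -174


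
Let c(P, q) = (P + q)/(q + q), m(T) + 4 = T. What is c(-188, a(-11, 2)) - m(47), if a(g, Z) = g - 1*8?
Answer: -1427/38 ≈ -37.553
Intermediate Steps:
m(T) = -4 + T
a(g, Z) = -8 + g (a(g, Z) = g - 8 = -8 + g)
c(P, q) = (P + q)/(2*q) (c(P, q) = (P + q)/((2*q)) = (P + q)*(1/(2*q)) = (P + q)/(2*q))
c(-188, a(-11, 2)) - m(47) = (-188 + (-8 - 11))/(2*(-8 - 11)) - (-4 + 47) = (½)*(-188 - 19)/(-19) - 1*43 = (½)*(-1/19)*(-207) - 43 = 207/38 - 43 = -1427/38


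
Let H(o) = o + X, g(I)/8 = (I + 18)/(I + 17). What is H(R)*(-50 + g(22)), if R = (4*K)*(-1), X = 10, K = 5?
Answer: 16300/39 ≈ 417.95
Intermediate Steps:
g(I) = 8*(18 + I)/(17 + I) (g(I) = 8*((I + 18)/(I + 17)) = 8*((18 + I)/(17 + I)) = 8*(18 + I)/(17 + I))
R = -20 (R = (4*5)*(-1) = 20*(-1) = -20)
H(o) = 10 + o (H(o) = o + 10 = 10 + o)
H(R)*(-50 + g(22)) = (10 - 20)*(-50 + 8*(18 + 22)/(17 + 22)) = -10*(-50 + 8*40/39) = -10*(-50 + 8*(1/39)*40) = -10*(-50 + 320/39) = -10*(-1630/39) = 16300/39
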